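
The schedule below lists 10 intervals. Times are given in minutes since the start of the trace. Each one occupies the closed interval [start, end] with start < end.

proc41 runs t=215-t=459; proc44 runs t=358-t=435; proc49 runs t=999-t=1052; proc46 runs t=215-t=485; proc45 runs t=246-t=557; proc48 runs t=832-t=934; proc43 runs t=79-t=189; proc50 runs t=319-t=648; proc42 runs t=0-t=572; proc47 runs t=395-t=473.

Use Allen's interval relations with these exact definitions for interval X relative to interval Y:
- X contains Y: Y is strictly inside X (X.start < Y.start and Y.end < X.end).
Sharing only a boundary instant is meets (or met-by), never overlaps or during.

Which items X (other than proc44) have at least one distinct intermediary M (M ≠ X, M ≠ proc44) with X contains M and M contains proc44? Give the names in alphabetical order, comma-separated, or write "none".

Target proc44 = [t=358, t=435].
Intermediaries M with M contains proc44: proc41, proc42, proc45, proc46, proc50.
Via proc41 — items with X contains proc41: proc42.
Via proc42 — items with X contains proc42: none.
Via proc45 — items with X contains proc45: proc42.
Via proc46 — items with X contains proc46: proc42.
Via proc50 — items with X contains proc50: none.
Union: proc42.

proc42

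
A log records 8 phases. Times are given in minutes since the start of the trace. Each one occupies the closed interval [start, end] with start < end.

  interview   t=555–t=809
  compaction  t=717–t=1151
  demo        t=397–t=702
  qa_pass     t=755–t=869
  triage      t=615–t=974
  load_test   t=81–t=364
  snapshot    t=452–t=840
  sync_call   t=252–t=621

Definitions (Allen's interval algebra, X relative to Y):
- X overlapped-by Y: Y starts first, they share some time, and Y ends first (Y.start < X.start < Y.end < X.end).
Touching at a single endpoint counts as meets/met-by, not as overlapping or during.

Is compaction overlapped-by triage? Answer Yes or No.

Yes

compaction = [t=717, t=1151], triage = [t=615, t=974].
Actual relation of compaction to triage: overlapped-by.
Asked whether 'overlapped-by' holds → Yes.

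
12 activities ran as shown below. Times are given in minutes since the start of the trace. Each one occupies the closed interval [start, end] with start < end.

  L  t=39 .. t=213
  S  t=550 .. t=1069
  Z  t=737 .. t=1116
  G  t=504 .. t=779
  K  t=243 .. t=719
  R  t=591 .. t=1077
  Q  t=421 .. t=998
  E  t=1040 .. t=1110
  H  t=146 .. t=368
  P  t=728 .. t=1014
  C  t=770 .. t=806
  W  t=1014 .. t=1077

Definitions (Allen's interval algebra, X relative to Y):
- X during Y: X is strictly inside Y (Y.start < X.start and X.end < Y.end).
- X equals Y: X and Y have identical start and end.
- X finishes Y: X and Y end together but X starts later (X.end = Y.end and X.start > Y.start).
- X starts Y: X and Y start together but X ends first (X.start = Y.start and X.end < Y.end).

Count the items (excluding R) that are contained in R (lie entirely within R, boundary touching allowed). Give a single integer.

3

Target R = [t=591, t=1077].
C [t=770, t=806] → during → counts.
E [t=1040, t=1110] → overlapped-by → no.
G [t=504, t=779] → overlaps → no.
H [t=146, t=368] → before → no.
K [t=243, t=719] → overlaps → no.
L [t=39, t=213] → before → no.
P [t=728, t=1014] → during → counts.
Q [t=421, t=998] → overlaps → no.
S [t=550, t=1069] → overlaps → no.
W [t=1014, t=1077] → finishes → counts.
Z [t=737, t=1116] → overlapped-by → no.
Total: 3.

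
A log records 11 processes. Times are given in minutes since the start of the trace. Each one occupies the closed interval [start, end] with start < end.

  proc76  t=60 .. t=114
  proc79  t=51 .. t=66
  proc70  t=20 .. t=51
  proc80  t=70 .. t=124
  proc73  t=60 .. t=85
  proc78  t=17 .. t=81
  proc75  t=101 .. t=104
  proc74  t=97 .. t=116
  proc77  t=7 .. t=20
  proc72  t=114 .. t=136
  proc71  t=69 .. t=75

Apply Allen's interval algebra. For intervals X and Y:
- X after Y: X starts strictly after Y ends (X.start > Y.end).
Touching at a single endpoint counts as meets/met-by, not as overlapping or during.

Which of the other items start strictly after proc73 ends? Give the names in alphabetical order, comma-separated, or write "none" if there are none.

proc72, proc74, proc75

Target proc73 = [t=60, t=85].
proc70 [t=20, t=51] → before → no.
proc71 [t=69, t=75] → during → no.
proc72 [t=114, t=136] → after → yes.
proc74 [t=97, t=116] → after → yes.
proc75 [t=101, t=104] → after → yes.
proc76 [t=60, t=114] → started-by → no.
proc77 [t=7, t=20] → before → no.
proc78 [t=17, t=81] → overlaps → no.
proc79 [t=51, t=66] → overlaps → no.
proc80 [t=70, t=124] → overlapped-by → no.
Result: proc72, proc74, proc75.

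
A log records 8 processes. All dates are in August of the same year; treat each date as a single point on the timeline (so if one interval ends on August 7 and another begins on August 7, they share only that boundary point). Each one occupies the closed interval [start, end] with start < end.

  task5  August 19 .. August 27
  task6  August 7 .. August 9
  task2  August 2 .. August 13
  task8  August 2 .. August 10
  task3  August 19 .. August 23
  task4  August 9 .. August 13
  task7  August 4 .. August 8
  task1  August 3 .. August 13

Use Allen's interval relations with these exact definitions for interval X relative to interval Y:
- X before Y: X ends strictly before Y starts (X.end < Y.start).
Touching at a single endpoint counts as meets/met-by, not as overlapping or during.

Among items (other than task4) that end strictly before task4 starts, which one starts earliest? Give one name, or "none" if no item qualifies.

Target task4 = [August 9, August 13].
task1 [August 3, August 13] → finished-by → excluded.
task2 [August 2, August 13] → finished-by → excluded.
task3 [August 19, August 23] → after → excluded.
task5 [August 19, August 27] → after → excluded.
task6 [August 7, August 9] → meets → excluded.
task7 [August 4, August 8] → before → candidate.
task8 [August 2, August 10] → overlaps → excluded.
Among candidates, earliest start is August 4 → task7.

task7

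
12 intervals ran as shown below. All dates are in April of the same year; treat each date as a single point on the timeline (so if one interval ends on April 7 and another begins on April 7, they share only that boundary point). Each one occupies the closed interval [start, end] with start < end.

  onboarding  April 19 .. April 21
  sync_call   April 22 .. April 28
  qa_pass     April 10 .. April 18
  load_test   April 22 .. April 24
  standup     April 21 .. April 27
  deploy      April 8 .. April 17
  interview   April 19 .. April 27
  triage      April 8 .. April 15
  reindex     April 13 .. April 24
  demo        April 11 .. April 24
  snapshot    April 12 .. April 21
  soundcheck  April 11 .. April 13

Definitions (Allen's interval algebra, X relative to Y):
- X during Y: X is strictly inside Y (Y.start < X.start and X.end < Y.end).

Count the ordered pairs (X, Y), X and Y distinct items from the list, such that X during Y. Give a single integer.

Checking all 132 ordered pairs for relation 'during'; matching pairs in alphabetical order:
(load_test, interview): load_test during interview ✓
(load_test, standup): load_test during standup ✓
(onboarding, demo): onboarding during demo ✓
(onboarding, reindex): onboarding during reindex ✓
(snapshot, demo): snapshot during demo ✓
(soundcheck, deploy): soundcheck during deploy ✓
(soundcheck, qa_pass): soundcheck during qa_pass ✓
(soundcheck, triage): soundcheck during triage ✓
Count: 8.

8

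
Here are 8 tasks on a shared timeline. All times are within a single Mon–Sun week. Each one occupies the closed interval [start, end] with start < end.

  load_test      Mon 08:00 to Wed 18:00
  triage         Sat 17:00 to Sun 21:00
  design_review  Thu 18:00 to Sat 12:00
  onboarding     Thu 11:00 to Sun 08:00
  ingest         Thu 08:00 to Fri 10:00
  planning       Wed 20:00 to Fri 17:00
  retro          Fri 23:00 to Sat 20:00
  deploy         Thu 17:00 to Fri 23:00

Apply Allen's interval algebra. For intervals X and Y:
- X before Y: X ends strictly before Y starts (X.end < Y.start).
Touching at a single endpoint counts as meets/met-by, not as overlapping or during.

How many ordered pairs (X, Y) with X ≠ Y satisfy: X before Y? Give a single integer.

13

Checking all 56 ordered pairs for relation 'before'; matching pairs in alphabetical order:
(deploy, triage): deploy before triage ✓
(design_review, triage): design_review before triage ✓
(ingest, retro): ingest before retro ✓
(ingest, triage): ingest before triage ✓
(load_test, deploy): load_test before deploy ✓
(load_test, design_review): load_test before design_review ✓
(load_test, ingest): load_test before ingest ✓
(load_test, onboarding): load_test before onboarding ✓
(load_test, planning): load_test before planning ✓
(load_test, retro): load_test before retro ✓
(load_test, triage): load_test before triage ✓
(planning, retro): planning before retro ✓
(planning, triage): planning before triage ✓
Count: 13.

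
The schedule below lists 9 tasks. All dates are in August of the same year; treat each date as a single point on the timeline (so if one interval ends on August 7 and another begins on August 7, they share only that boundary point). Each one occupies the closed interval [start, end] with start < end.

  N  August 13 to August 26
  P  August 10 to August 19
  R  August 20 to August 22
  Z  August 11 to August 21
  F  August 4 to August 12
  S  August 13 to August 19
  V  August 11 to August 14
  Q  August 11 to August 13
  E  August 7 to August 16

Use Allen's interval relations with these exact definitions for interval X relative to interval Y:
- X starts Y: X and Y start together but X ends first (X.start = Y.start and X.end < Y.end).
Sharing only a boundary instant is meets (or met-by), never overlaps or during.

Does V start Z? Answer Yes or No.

Yes

V = [August 11, August 14], Z = [August 11, August 21].
Actual relation of V to Z: starts.
Asked whether 'starts' holds → Yes.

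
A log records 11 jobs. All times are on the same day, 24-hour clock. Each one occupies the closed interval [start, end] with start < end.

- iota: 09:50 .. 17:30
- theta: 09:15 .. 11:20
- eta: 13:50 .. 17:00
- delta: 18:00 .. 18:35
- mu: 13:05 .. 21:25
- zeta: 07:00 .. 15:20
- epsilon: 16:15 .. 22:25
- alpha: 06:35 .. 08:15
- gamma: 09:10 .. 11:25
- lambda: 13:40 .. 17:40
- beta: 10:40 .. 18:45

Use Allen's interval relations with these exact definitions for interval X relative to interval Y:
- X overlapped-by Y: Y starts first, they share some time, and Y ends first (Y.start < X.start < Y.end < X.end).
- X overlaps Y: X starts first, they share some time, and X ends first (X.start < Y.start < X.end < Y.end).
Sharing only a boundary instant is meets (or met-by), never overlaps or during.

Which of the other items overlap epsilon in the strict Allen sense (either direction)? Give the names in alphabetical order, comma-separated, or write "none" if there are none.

Target epsilon = [16:15, 22:25].
alpha [06:35, 08:15] → before → no.
beta [10:40, 18:45] → overlaps → yes.
delta [18:00, 18:35] → during → no.
eta [13:50, 17:00] → overlaps → yes.
gamma [09:10, 11:25] → before → no.
iota [09:50, 17:30] → overlaps → yes.
lambda [13:40, 17:40] → overlaps → yes.
mu [13:05, 21:25] → overlaps → yes.
theta [09:15, 11:20] → before → no.
zeta [07:00, 15:20] → before → no.
Result: beta, eta, iota, lambda, mu.

beta, eta, iota, lambda, mu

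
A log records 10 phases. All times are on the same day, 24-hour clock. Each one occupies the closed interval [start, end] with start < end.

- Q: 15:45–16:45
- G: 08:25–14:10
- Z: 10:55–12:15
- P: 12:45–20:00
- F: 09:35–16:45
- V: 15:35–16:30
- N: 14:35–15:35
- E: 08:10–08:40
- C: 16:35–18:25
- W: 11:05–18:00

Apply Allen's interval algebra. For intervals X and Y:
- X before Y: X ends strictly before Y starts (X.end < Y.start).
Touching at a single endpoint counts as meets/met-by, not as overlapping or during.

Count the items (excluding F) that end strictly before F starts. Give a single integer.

Target F = [09:35, 16:45].
C [16:35, 18:25] → overlapped-by → no.
E [08:10, 08:40] → before → counts.
G [08:25, 14:10] → overlaps → no.
N [14:35, 15:35] → during → no.
P [12:45, 20:00] → overlapped-by → no.
Q [15:45, 16:45] → finishes → no.
V [15:35, 16:30] → during → no.
W [11:05, 18:00] → overlapped-by → no.
Z [10:55, 12:15] → during → no.
Total: 1.

1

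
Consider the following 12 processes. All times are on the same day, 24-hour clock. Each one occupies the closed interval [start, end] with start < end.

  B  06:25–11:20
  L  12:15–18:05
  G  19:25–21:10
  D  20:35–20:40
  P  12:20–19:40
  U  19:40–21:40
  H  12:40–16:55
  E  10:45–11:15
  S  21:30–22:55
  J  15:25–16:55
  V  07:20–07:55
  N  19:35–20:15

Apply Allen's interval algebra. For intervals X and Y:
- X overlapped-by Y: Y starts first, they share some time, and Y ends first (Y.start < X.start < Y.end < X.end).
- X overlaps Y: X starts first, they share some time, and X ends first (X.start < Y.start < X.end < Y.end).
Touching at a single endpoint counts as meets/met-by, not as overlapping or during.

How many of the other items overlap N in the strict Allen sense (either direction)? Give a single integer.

2

Target N = [19:35, 20:15].
B [06:25, 11:20] → before → no.
D [20:35, 20:40] → after → no.
E [10:45, 11:15] → before → no.
G [19:25, 21:10] → contains → no.
H [12:40, 16:55] → before → no.
J [15:25, 16:55] → before → no.
L [12:15, 18:05] → before → no.
P [12:20, 19:40] → overlaps → counts.
S [21:30, 22:55] → after → no.
U [19:40, 21:40] → overlapped-by → counts.
V [07:20, 07:55] → before → no.
Total: 2.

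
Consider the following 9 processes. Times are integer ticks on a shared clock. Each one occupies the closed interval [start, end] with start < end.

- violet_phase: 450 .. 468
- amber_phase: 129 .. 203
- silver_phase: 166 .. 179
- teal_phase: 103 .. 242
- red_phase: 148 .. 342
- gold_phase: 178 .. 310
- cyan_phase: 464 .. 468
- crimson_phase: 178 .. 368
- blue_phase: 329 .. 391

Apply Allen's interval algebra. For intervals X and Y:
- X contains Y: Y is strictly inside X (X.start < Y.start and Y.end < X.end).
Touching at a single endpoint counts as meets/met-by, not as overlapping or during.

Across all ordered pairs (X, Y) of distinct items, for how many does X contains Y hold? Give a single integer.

Checking all 72 ordered pairs for relation 'contains'; matching pairs in alphabetical order:
(amber_phase, silver_phase): amber_phase contains silver_phase ✓
(red_phase, gold_phase): red_phase contains gold_phase ✓
(red_phase, silver_phase): red_phase contains silver_phase ✓
(teal_phase, amber_phase): teal_phase contains amber_phase ✓
(teal_phase, silver_phase): teal_phase contains silver_phase ✓
Count: 5.

5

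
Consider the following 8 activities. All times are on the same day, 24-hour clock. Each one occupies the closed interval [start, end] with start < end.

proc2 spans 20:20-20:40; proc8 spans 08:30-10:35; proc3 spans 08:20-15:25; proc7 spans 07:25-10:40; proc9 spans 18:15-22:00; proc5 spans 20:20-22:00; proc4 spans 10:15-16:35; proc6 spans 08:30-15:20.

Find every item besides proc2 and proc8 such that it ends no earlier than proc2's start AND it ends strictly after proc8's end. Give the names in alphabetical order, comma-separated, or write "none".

proc5, proc9

Conditions: its end is no earlier than proc2's start (X.end >= 20:20) AND its end is strictly after proc8's end (X.end > 10:35).
proc3: end 15:25 >= 20:20? ✗; end 15:25 > 10:35? ✓ → no.
proc4: end 16:35 >= 20:20? ✗; end 16:35 > 10:35? ✓ → no.
proc5: end 22:00 >= 20:20? ✓; end 22:00 > 10:35? ✓ → yes.
proc6: end 15:20 >= 20:20? ✗; end 15:20 > 10:35? ✓ → no.
proc7: end 10:40 >= 20:20? ✗; end 10:40 > 10:35? ✓ → no.
proc9: end 22:00 >= 20:20? ✓; end 22:00 > 10:35? ✓ → yes.
Result: proc5, proc9.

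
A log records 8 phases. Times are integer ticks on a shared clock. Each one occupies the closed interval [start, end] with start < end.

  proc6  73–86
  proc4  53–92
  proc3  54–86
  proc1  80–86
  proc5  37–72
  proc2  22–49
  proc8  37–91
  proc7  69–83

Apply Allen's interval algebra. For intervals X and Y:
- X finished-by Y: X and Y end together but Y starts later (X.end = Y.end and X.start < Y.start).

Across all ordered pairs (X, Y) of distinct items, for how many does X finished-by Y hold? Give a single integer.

Checking all 56 ordered pairs for relation 'finished-by'; matching pairs in alphabetical order:
(proc3, proc1): proc3 finished-by proc1 ✓
(proc3, proc6): proc3 finished-by proc6 ✓
(proc6, proc1): proc6 finished-by proc1 ✓
Count: 3.

3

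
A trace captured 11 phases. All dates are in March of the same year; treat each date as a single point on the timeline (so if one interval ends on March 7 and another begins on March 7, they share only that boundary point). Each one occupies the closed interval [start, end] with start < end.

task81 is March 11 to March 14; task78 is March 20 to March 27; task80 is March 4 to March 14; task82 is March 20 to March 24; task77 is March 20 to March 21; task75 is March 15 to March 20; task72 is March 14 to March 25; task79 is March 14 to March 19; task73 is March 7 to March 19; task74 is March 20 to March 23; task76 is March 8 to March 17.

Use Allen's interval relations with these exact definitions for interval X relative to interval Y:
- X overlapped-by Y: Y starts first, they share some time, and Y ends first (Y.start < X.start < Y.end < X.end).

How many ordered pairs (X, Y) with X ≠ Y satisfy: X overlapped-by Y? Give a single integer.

9

Checking all 110 ordered pairs for relation 'overlapped-by'; matching pairs in alphabetical order:
(task72, task73): task72 overlapped-by task73 ✓
(task72, task76): task72 overlapped-by task76 ✓
(task73, task80): task73 overlapped-by task80 ✓
(task75, task73): task75 overlapped-by task73 ✓
(task75, task76): task75 overlapped-by task76 ✓
(task75, task79): task75 overlapped-by task79 ✓
(task76, task80): task76 overlapped-by task80 ✓
(task78, task72): task78 overlapped-by task72 ✓
(task79, task76): task79 overlapped-by task76 ✓
Count: 9.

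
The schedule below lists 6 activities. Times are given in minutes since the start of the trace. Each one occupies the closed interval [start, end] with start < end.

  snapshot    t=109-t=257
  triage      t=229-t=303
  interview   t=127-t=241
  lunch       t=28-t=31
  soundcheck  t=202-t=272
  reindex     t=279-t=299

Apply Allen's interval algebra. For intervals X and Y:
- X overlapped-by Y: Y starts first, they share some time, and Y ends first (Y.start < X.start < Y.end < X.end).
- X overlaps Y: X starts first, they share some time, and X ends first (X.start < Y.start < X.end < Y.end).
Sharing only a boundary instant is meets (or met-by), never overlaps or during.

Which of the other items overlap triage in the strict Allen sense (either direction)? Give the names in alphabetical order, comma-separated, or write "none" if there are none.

interview, snapshot, soundcheck

Target triage = [t=229, t=303].
interview [t=127, t=241] → overlaps → yes.
lunch [t=28, t=31] → before → no.
reindex [t=279, t=299] → during → no.
snapshot [t=109, t=257] → overlaps → yes.
soundcheck [t=202, t=272] → overlaps → yes.
Result: interview, snapshot, soundcheck.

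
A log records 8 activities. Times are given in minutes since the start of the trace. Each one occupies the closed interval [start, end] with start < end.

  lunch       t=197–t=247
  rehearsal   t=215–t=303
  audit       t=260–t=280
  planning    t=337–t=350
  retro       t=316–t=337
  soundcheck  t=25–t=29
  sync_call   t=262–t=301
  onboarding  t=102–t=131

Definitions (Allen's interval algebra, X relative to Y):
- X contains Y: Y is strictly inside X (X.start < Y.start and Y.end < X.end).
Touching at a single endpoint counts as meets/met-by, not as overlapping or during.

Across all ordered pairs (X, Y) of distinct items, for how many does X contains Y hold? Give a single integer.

Checking all 56 ordered pairs for relation 'contains'; matching pairs in alphabetical order:
(rehearsal, audit): rehearsal contains audit ✓
(rehearsal, sync_call): rehearsal contains sync_call ✓
Count: 2.

2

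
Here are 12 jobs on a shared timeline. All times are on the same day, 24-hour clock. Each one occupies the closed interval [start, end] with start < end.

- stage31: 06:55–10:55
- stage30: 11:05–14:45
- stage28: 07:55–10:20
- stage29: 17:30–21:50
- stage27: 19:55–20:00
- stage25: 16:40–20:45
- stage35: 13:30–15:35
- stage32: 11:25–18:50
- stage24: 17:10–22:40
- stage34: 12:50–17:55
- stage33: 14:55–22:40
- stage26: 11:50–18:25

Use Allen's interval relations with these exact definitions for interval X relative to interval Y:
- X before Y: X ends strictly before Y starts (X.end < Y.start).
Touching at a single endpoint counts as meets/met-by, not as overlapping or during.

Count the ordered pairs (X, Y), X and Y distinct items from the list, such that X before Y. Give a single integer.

32

Checking all 132 ordered pairs for relation 'before'; matching pairs in alphabetical order:
(stage26, stage27): stage26 before stage27 ✓
(stage28, stage24): stage28 before stage24 ✓
(stage28, stage25): stage28 before stage25 ✓
(stage28, stage26): stage28 before stage26 ✓
(stage28, stage27): stage28 before stage27 ✓
(stage28, stage29): stage28 before stage29 ✓
(stage28, stage30): stage28 before stage30 ✓
(stage28, stage32): stage28 before stage32 ✓
(stage28, stage33): stage28 before stage33 ✓
(stage28, stage34): stage28 before stage34 ✓
(stage28, stage35): stage28 before stage35 ✓
(stage30, stage24): stage30 before stage24 ✓
(stage30, stage25): stage30 before stage25 ✓
(stage30, stage27): stage30 before stage27 ✓
(stage30, stage29): stage30 before stage29 ✓
(stage30, stage33): stage30 before stage33 ✓
(stage31, stage24): stage31 before stage24 ✓
(stage31, stage25): stage31 before stage25 ✓
(stage31, stage26): stage31 before stage26 ✓
(stage31, stage27): stage31 before stage27 ✓
(stage31, stage29): stage31 before stage29 ✓
(stage31, stage30): stage31 before stage30 ✓
(stage31, stage32): stage31 before stage32 ✓
(stage31, stage33): stage31 before stage33 ✓
... plus 8 further pairs not listed.
Count: 32.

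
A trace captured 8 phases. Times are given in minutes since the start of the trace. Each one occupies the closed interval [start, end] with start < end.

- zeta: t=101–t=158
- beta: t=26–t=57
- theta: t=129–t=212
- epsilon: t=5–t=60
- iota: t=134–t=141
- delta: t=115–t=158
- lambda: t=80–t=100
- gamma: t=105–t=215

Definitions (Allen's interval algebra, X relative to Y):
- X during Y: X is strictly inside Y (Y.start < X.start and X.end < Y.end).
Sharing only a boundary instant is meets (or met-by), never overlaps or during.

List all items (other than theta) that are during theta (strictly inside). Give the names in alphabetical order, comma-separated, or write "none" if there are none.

iota

Target theta = [t=129, t=212].
beta [t=26, t=57] → before → no.
delta [t=115, t=158] → overlaps → no.
epsilon [t=5, t=60] → before → no.
gamma [t=105, t=215] → contains → no.
iota [t=134, t=141] → during → yes.
lambda [t=80, t=100] → before → no.
zeta [t=101, t=158] → overlaps → no.
Result: iota.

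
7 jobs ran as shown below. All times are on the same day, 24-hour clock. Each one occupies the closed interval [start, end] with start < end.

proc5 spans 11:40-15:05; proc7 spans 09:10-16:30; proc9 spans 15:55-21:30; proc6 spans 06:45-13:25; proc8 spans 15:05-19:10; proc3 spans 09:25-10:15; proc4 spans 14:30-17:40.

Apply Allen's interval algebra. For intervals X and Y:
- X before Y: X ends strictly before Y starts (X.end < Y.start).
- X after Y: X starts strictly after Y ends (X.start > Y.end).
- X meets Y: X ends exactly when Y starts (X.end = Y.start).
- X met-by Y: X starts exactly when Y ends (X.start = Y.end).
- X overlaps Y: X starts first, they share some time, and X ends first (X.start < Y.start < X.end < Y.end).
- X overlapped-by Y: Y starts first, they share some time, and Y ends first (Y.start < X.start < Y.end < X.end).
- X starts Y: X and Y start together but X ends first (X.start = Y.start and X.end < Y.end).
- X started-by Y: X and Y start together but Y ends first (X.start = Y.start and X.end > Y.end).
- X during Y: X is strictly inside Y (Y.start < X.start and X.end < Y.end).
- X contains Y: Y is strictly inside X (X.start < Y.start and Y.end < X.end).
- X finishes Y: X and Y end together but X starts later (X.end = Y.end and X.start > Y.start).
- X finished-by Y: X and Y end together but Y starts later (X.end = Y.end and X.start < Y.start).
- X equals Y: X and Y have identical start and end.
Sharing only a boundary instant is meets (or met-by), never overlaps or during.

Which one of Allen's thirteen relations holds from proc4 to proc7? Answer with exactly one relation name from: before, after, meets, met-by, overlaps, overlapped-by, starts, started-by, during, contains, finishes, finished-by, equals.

overlapped-by

proc4 = [14:30, 17:40]; proc7 = [09:10, 16:30].
Compare endpoints: proc4.start > proc7.start, proc4.start < proc7.end, proc4.end > proc7.start, proc4.end > proc7.end.
That pattern is 'overlapped-by'.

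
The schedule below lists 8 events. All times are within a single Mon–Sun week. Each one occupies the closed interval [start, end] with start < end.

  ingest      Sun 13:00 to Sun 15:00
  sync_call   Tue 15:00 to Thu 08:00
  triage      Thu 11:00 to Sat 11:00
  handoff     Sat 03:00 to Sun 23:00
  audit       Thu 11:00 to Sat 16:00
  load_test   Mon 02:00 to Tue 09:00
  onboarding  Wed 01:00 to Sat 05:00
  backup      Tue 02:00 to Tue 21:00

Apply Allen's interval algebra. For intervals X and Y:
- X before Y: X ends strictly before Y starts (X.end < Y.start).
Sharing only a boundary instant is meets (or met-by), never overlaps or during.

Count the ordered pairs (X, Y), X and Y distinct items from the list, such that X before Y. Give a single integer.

Checking all 56 ordered pairs for relation 'before'; matching pairs in alphabetical order:
(audit, ingest): audit before ingest ✓
(backup, audit): backup before audit ✓
(backup, handoff): backup before handoff ✓
(backup, ingest): backup before ingest ✓
(backup, onboarding): backup before onboarding ✓
(backup, triage): backup before triage ✓
(load_test, audit): load_test before audit ✓
(load_test, handoff): load_test before handoff ✓
(load_test, ingest): load_test before ingest ✓
(load_test, onboarding): load_test before onboarding ✓
(load_test, sync_call): load_test before sync_call ✓
(load_test, triage): load_test before triage ✓
(onboarding, ingest): onboarding before ingest ✓
(sync_call, audit): sync_call before audit ✓
(sync_call, handoff): sync_call before handoff ✓
(sync_call, ingest): sync_call before ingest ✓
(sync_call, triage): sync_call before triage ✓
(triage, ingest): triage before ingest ✓
Count: 18.

18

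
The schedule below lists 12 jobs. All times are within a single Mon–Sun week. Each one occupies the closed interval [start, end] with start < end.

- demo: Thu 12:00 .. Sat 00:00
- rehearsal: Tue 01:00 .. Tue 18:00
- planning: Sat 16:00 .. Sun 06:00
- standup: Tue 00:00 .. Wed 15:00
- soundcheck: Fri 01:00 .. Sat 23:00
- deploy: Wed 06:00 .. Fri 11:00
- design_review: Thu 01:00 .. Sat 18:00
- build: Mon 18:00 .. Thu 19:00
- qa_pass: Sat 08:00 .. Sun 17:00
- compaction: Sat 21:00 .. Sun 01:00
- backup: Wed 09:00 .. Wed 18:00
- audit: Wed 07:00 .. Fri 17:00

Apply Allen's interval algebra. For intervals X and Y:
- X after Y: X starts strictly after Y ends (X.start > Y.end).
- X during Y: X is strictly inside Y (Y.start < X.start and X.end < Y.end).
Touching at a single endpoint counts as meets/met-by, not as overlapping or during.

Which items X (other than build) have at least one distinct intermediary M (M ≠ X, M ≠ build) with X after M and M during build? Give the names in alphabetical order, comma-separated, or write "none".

Target build = [Mon 18:00, Thu 19:00].
Intermediaries M with M during build: backup, rehearsal, standup.
Via backup — items with X after backup: compaction, demo, design_review, planning, qa_pass, soundcheck.
Via rehearsal — items with X after rehearsal: audit, backup, compaction, demo, deploy, design_review, planning, qa_pass, soundcheck.
Via standup — items with X after standup: compaction, demo, design_review, planning, qa_pass, soundcheck.
Union: audit, backup, compaction, demo, deploy, design_review, planning, qa_pass, soundcheck.

audit, backup, compaction, demo, deploy, design_review, planning, qa_pass, soundcheck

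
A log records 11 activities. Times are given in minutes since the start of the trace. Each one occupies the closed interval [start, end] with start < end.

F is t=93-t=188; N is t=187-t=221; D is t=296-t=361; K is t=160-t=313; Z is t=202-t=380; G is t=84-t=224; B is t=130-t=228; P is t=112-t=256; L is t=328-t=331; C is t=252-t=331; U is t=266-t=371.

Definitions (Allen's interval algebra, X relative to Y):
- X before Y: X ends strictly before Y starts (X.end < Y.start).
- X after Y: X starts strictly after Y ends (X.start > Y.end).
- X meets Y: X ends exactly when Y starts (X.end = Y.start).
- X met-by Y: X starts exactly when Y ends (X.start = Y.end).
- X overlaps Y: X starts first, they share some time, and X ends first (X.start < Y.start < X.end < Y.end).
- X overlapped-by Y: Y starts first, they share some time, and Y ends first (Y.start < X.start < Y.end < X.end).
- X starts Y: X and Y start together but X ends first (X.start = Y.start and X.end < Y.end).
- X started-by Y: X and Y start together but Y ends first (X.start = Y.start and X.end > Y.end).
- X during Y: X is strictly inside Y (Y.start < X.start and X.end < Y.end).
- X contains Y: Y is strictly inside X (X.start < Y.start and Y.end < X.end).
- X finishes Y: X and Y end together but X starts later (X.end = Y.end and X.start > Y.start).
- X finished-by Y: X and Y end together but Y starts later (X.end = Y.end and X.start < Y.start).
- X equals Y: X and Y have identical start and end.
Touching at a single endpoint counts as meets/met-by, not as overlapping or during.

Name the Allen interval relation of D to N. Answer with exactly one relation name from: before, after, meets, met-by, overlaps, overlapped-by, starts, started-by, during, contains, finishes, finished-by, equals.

D = [t=296, t=361]; N = [t=187, t=221].
Compare endpoints: D.start > N.start, D.start > N.end, D.end > N.start, D.end > N.end.
That pattern is 'after'.

after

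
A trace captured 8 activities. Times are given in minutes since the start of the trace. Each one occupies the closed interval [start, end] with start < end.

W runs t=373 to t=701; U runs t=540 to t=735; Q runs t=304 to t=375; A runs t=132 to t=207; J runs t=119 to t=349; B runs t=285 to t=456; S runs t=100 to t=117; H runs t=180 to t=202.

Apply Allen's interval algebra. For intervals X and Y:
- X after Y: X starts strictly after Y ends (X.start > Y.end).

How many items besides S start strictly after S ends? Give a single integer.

Target S = [t=100, t=117].
A [t=132, t=207] → after → counts.
B [t=285, t=456] → after → counts.
H [t=180, t=202] → after → counts.
J [t=119, t=349] → after → counts.
Q [t=304, t=375] → after → counts.
U [t=540, t=735] → after → counts.
W [t=373, t=701] → after → counts.
Total: 7.

7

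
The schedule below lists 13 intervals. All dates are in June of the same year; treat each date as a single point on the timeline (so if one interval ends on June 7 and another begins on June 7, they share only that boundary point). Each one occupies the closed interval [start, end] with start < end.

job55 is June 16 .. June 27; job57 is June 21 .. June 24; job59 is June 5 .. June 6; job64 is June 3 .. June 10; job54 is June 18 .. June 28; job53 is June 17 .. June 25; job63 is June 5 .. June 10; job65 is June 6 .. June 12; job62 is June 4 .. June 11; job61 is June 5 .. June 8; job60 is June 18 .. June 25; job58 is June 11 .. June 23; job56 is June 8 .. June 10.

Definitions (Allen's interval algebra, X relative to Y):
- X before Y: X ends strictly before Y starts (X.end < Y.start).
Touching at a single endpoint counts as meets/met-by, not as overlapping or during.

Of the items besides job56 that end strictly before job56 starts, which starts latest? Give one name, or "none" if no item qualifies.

job59

Target job56 = [June 8, June 10].
job53 [June 17, June 25] → after → excluded.
job54 [June 18, June 28] → after → excluded.
job55 [June 16, June 27] → after → excluded.
job57 [June 21, June 24] → after → excluded.
job58 [June 11, June 23] → after → excluded.
job59 [June 5, June 6] → before → candidate.
job60 [June 18, June 25] → after → excluded.
job61 [June 5, June 8] → meets → excluded.
job62 [June 4, June 11] → contains → excluded.
job63 [June 5, June 10] → finished-by → excluded.
job64 [June 3, June 10] → finished-by → excluded.
job65 [June 6, June 12] → contains → excluded.
Among candidates, latest start is June 5 → job59.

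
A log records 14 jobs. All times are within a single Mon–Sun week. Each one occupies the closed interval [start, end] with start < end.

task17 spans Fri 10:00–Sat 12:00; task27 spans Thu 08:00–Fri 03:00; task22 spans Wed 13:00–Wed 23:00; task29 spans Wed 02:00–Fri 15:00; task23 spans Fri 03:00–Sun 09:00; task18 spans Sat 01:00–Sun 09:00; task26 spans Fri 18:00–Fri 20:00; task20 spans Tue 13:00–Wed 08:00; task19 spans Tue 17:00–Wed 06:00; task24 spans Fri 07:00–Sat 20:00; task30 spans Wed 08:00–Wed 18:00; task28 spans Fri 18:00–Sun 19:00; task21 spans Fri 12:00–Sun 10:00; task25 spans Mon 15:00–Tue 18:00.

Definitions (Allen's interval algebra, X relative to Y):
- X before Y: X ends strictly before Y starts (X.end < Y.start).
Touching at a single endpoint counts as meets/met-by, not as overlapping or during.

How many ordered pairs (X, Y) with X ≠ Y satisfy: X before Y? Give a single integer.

Checking all 182 ordered pairs for relation 'before'; matching pairs in alphabetical order:
(task19, task17): task19 before task17 ✓
(task19, task18): task19 before task18 ✓
(task19, task21): task19 before task21 ✓
(task19, task22): task19 before task22 ✓
(task19, task23): task19 before task23 ✓
(task19, task24): task19 before task24 ✓
(task19, task26): task19 before task26 ✓
(task19, task27): task19 before task27 ✓
(task19, task28): task19 before task28 ✓
(task19, task30): task19 before task30 ✓
(task20, task17): task20 before task17 ✓
(task20, task18): task20 before task18 ✓
(task20, task21): task20 before task21 ✓
(task20, task22): task20 before task22 ✓
(task20, task23): task20 before task23 ✓
(task20, task24): task20 before task24 ✓
(task20, task26): task20 before task26 ✓
(task20, task27): task20 before task27 ✓
(task20, task28): task20 before task28 ✓
(task22, task17): task22 before task17 ✓
(task22, task18): task22 before task18 ✓
(task22, task21): task22 before task21 ✓
(task22, task23): task22 before task23 ✓
(task22, task24): task22 before task24 ✓
... plus 32 further pairs not listed.
Count: 56.

56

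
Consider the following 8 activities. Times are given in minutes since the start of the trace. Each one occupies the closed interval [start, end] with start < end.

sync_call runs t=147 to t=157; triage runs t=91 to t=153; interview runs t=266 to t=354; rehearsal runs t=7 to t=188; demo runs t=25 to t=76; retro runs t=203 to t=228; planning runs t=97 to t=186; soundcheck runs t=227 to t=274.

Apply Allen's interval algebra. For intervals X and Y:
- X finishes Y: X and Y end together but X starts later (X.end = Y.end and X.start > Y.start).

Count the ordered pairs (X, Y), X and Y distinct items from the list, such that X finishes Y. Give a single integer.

Checking all 56 ordered pairs for relation 'finishes'; matching pairs in alphabetical order:
No pair satisfies it.
Count: 0.

0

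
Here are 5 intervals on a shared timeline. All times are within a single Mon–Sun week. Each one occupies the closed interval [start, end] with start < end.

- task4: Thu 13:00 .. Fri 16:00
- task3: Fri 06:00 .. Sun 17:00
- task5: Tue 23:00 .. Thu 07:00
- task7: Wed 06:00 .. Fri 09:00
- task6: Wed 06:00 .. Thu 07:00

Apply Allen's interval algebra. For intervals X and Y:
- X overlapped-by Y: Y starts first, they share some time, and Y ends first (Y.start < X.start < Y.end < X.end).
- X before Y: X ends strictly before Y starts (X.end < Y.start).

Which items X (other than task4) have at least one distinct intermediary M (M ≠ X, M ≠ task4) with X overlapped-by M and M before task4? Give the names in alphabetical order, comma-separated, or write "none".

task7

Target task4 = [Thu 13:00, Fri 16:00].
Intermediaries M with M before task4: task5, task6.
Via task5 — items with X overlapped-by task5: task7.
Via task6 — items with X overlapped-by task6: none.
Union: task7.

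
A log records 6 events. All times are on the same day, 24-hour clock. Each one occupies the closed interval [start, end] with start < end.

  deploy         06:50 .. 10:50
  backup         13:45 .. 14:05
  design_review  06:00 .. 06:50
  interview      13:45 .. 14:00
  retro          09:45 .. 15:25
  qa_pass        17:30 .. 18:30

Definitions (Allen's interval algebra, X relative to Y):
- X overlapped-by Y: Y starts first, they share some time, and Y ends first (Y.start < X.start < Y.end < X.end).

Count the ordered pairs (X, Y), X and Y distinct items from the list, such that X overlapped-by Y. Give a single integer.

Checking all 30 ordered pairs for relation 'overlapped-by'; matching pairs in alphabetical order:
(retro, deploy): retro overlapped-by deploy ✓
Count: 1.

1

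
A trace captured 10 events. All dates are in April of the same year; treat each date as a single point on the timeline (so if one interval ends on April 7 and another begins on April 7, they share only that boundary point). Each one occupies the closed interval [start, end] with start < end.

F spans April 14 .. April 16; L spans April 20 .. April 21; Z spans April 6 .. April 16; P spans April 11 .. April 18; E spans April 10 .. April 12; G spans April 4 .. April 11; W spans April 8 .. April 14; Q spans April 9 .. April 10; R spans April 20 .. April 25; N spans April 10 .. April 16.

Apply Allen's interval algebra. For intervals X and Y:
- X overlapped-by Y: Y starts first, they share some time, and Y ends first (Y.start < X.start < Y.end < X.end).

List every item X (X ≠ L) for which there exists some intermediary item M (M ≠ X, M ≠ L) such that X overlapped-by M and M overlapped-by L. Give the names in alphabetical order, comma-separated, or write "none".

Target L = [April 20, April 21].
Intermediaries M with M overlapped-by L: none.
Union: none.

none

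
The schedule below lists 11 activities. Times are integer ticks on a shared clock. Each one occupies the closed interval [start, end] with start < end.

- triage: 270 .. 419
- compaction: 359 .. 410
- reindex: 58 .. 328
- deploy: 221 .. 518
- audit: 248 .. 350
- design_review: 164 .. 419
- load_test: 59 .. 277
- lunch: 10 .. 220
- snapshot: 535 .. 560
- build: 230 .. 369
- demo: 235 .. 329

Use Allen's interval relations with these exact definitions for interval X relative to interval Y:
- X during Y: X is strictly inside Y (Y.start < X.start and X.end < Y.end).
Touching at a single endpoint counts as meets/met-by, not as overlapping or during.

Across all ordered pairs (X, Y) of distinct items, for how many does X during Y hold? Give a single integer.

13

Checking all 110 ordered pairs for relation 'during'; matching pairs in alphabetical order:
(audit, build): audit during build ✓
(audit, deploy): audit during deploy ✓
(audit, design_review): audit during design_review ✓
(build, deploy): build during deploy ✓
(build, design_review): build during design_review ✓
(compaction, deploy): compaction during deploy ✓
(compaction, design_review): compaction during design_review ✓
(compaction, triage): compaction during triage ✓
(demo, build): demo during build ✓
(demo, deploy): demo during deploy ✓
(demo, design_review): demo during design_review ✓
(load_test, reindex): load_test during reindex ✓
(triage, deploy): triage during deploy ✓
Count: 13.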